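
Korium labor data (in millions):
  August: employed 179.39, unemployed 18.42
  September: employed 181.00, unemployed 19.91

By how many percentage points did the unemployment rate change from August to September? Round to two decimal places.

August: labor force = 179.39 + 18.42 = 197.81; u = 18.42/197.81 = 9.31%.
September: labor force = 181.00 + 19.91 = 200.91; u = 19.91/200.91 = 9.91%.
Change = 9.91% − 9.31% = +0.60 pp.

The unemployment rate changed by +0.60 percentage points.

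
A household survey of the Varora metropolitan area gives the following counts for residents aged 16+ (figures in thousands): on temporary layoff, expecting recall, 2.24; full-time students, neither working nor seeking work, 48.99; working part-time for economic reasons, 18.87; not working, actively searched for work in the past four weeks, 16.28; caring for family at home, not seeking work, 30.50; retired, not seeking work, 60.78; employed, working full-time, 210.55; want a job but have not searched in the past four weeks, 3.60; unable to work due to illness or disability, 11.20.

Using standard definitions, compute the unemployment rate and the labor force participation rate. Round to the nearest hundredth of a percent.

Employed = 18.87 + 210.55 = 229.42 thousand (anyone who worked, including part-time for economic reasons, counts as employed).
Unemployed = 2.24 + 16.28 = 18.52 thousand (jobless and actively searching, or on temporary layoff).
Labor force = 229.42 + 18.52 = 247.94 thousand.
Not in labor force = 48.99 + 30.50 + 60.78 + 3.60 + 11.20 = 155.07 thousand (those not working and not actively searching are outside the labor force — including those who want a job but have given up searching).
Civilian working-age population = 247.94 + 155.07 = 403.01 thousand.
Unemployment rate = 18.52 / 247.94 = 7.47%.
Labor force participation rate = 247.94 / 403.01 = 61.52%.

Unemployment rate ≈ 7.47%; labor force participation rate ≈ 61.52%.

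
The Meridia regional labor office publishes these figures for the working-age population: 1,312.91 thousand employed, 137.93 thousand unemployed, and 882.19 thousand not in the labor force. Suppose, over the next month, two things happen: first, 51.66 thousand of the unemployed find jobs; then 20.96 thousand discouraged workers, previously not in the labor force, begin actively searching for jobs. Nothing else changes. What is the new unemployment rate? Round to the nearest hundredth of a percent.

Initially, labor force = 1,312.91 + 137.93 = 1,450.84 thousand, so u = 137.93/1,450.84 = 9.51%.
After the first change, unemployed falls and employed rises by 51.66; labor force unchanged → E = 1,364.57, U = 86.27, labor force = 1,450.84 thousand.
After the second change, unemployed and labor force both rise by 20.96 → E = 1,364.57, U = 107.23, labor force = 1,471.80 thousand.
New unemployment rate = 107.23 / 1,471.80 = 7.29%.

New unemployment rate ≈ 7.29%.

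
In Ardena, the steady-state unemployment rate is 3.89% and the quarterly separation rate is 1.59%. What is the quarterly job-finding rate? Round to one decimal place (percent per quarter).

Job-finding rate ≈ 39.3% per quarter.

From u* = s/(s+f): f = s·(1−u)/u.
f = 1.59 × (1 − 0.0389) / 0.0389 = 1.5281 / 0.0389 ≈ 39.3% per quarter.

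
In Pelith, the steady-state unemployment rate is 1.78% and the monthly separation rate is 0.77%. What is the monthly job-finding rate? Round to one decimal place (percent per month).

Job-finding rate ≈ 42.5% per month.

From u* = s/(s+f): f = s·(1−u)/u.
f = 0.77 × (1 − 0.0178) / 0.0178 = 0.7563 / 0.0178 ≈ 42.5% per month.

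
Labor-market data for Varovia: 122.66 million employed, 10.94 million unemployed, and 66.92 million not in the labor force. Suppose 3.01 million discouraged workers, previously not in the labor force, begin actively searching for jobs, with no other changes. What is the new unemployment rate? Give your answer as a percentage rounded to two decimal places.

New unemployment rate ≈ 10.21%.

Initially, labor force = 122.66 + 10.94 = 133.60 million, so u = 10.94/133.60 = 8.19%.
After the change, unemployed and labor force both rise by 3.01 → E = 122.66, U = 13.95, labor force = 136.61 million.
New unemployment rate = 13.95 / 136.61 = 10.21%.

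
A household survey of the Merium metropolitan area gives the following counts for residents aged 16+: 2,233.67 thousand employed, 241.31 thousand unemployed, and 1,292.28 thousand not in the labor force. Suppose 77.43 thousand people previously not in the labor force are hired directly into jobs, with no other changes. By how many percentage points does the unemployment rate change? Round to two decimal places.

The unemployment rate changes by −0.30 percentage points.

Initially, labor force = 2,233.67 + 241.31 = 2,474.98 thousand, so u = 241.31/2,474.98 = 9.75%.
After the change, employed and labor force both rise by 77.43; unemployed unchanged → E = 2,311.10, U = 241.31, labor force = 2,552.41 thousand.
New unemployment rate = 241.31 / 2,552.41 = 9.45%.
Change = 9.45% − 9.75% = −0.30 percentage points.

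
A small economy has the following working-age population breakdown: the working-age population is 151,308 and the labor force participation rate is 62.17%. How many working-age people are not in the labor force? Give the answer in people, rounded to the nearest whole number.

Share not in the labor force = 1 − 0.6217 = 0.3783.
Not in labor force = 0.3783 × 151,308 ≈ 57,240.

About 57,240 are not in the labor force.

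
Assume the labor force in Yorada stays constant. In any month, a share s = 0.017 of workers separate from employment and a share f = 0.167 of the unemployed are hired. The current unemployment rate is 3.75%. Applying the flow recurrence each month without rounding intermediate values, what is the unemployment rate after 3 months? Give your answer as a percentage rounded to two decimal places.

Unemployment rate after three months ≈ 6.26%.

With a fixed labor force, u_{t+1} = u_t + s·(1−u_t) − f·u_t = u_t·(1−s−f) + s.
Here 1−s−f = 0.816 and s = 0.017.
u_1 = 0.037500 × 0.816 + 0.017 = 0.047600.
u_2 = 0.047600 × 0.816 + 0.017 = 0.055842.
u_3 = 0.055842 × 0.816 + 0.017 = 0.062567.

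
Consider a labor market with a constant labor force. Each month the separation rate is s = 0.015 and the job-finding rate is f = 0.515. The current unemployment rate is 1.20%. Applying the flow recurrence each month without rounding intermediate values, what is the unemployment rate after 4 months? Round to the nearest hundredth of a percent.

Unemployment rate after four months ≈ 2.75%.

With a fixed labor force, u_{t+1} = u_t + s·(1−u_t) − f·u_t = u_t·(1−s−f) + s.
Here 1−s−f = 0.470 and s = 0.015.
u_1 = 0.012000 × 0.470 + 0.015 = 0.020640.
u_2 = 0.020640 × 0.470 + 0.015 = 0.024701.
u_3 = 0.024701 × 0.470 + 0.015 = 0.026609.
u_4 = 0.026609 × 0.470 + 0.015 = 0.027506.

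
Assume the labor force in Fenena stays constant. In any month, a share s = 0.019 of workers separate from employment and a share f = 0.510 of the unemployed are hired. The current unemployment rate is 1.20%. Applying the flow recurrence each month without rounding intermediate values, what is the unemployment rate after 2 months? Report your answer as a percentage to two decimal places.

Unemployment rate after two months ≈ 3.06%.

With a fixed labor force, u_{t+1} = u_t + s·(1−u_t) − f·u_t = u_t·(1−s−f) + s.
Here 1−s−f = 0.471 and s = 0.019.
u_1 = 0.012000 × 0.471 + 0.019 = 0.024652.
u_2 = 0.024652 × 0.471 + 0.019 = 0.030611.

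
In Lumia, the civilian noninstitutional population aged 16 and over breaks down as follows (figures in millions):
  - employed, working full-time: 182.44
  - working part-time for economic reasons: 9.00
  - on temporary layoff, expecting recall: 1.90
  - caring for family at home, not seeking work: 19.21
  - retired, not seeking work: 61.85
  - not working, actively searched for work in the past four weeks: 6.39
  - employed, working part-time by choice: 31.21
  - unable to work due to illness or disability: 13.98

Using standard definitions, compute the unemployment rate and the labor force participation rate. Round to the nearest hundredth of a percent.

Employed = 182.44 + 9.00 + 31.21 = 222.65 million (anyone who worked, including part-time for economic reasons, counts as employed).
Unemployed = 1.90 + 6.39 = 8.29 million (jobless and actively searching, or on temporary layoff).
Labor force = 222.65 + 8.29 = 230.94 million.
Not in labor force = 19.21 + 61.85 + 13.98 = 95.04 million (those not working and not actively searching are outside the labor force).
Civilian working-age population = 230.94 + 95.04 = 325.98 million.
Unemployment rate = 8.29 / 230.94 = 3.59%.
Labor force participation rate = 230.94 / 325.98 = 70.84%.

Unemployment rate ≈ 3.59%; labor force participation rate ≈ 70.84%.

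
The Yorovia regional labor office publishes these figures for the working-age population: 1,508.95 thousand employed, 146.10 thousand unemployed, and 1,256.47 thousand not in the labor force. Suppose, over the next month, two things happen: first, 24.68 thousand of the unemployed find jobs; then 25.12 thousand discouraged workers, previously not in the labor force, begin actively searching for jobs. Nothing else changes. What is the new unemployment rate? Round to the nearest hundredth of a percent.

New unemployment rate ≈ 8.72%.

Initially, labor force = 1,508.95 + 146.10 = 1,655.05 thousand, so u = 146.10/1,655.05 = 8.83%.
After the first change, unemployed falls and employed rises by 24.68; labor force unchanged → E = 1,533.63, U = 121.42, labor force = 1,655.05 thousand.
After the second change, unemployed and labor force both rise by 25.12 → E = 1,533.63, U = 146.54, labor force = 1,680.17 thousand.
New unemployment rate = 146.54 / 1,680.17 = 8.72%.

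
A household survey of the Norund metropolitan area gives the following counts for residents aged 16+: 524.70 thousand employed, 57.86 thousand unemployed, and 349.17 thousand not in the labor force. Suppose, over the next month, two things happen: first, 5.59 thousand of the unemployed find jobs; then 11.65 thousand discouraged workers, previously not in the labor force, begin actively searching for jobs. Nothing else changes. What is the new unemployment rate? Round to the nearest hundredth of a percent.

New unemployment rate ≈ 10.76%.

Initially, labor force = 524.70 + 57.86 = 582.56 thousand, so u = 57.86/582.56 = 9.93%.
After the first change, unemployed falls and employed rises by 5.59; labor force unchanged → E = 530.29, U = 52.27, labor force = 582.56 thousand.
After the second change, unemployed and labor force both rise by 11.65 → E = 530.29, U = 63.92, labor force = 594.21 thousand.
New unemployment rate = 63.92 / 594.21 = 10.76%.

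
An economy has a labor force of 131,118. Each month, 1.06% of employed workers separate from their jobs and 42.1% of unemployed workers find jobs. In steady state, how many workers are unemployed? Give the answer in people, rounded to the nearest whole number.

Steady-state unemployment rate u* = s/(s+f) = 1.06/(1.06+42.1) = 0.024560.
Unemployed = u* × labor force = 0.024560 × 131,118 ≈ 3,220.

About 3,220 are unemployed in steady state.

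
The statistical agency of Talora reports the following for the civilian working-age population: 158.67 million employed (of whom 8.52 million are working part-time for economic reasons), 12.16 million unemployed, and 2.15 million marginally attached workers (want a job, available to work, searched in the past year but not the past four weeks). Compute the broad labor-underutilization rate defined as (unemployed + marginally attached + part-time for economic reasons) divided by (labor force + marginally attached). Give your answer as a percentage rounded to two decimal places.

Broad underutilization rate ≈ 13.20%.

Labor force = 158.67 + 12.16 = 170.83 million.
Numerator = 12.16 + 2.15 + 8.52 = 22.83 million.
Denominator = 170.83 + 2.15 = 172.98 million.
Broad rate = 22.83 / 172.98 = 13.20%.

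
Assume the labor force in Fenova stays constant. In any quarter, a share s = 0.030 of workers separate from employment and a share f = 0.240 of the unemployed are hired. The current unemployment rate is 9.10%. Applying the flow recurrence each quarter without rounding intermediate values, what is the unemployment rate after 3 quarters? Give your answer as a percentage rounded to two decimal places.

Unemployment rate after three quarters ≈ 10.33%.

With a fixed labor force, u_{t+1} = u_t + s·(1−u_t) − f·u_t = u_t·(1−s−f) + s.
Here 1−s−f = 0.730 and s = 0.030.
u_1 = 0.091000 × 0.730 + 0.030 = 0.096430.
u_2 = 0.096430 × 0.730 + 0.030 = 0.100394.
u_3 = 0.100394 × 0.730 + 0.030 = 0.103288.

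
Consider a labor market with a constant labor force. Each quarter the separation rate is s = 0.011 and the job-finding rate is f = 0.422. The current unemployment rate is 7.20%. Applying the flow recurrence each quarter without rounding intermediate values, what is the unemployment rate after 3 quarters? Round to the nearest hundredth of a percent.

Unemployment rate after three quarters ≈ 3.39%.

With a fixed labor force, u_{t+1} = u_t + s·(1−u_t) − f·u_t = u_t·(1−s−f) + s.
Here 1−s−f = 0.567 and s = 0.011.
u_1 = 0.072000 × 0.567 + 0.011 = 0.051824.
u_2 = 0.051824 × 0.567 + 0.011 = 0.040384.
u_3 = 0.040384 × 0.567 + 0.011 = 0.033898.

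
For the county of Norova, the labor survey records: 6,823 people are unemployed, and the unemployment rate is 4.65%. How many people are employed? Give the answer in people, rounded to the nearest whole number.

About 139,908 are employed.

Labor force = U / u = 6,823 / 0.0465 ≈ 146,731.
Employed = labor force − unemployed = 146,731 − 6,823 = 139,908.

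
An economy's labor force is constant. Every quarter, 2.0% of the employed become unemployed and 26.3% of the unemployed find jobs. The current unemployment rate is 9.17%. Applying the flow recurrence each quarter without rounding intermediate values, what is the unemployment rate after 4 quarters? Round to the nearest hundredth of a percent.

With a fixed labor force, u_{t+1} = u_t + s·(1−u_t) − f·u_t = u_t·(1−s−f) + s.
Here 1−s−f = 0.717 and s = 0.020.
u_1 = 0.091700 × 0.717 + 0.020 = 0.085749.
u_2 = 0.085749 × 0.717 + 0.020 = 0.081482.
u_3 = 0.081482 × 0.717 + 0.020 = 0.078423.
u_4 = 0.078423 × 0.717 + 0.020 = 0.076229.

Unemployment rate after four quarters ≈ 7.62%.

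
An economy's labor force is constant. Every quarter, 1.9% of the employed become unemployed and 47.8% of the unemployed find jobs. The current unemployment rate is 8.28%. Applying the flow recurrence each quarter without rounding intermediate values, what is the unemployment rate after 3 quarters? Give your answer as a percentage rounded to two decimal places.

With a fixed labor force, u_{t+1} = u_t + s·(1−u_t) − f·u_t = u_t·(1−s−f) + s.
Here 1−s−f = 0.503 and s = 0.019.
u_1 = 0.082800 × 0.503 + 0.019 = 0.060648.
u_2 = 0.060648 × 0.503 + 0.019 = 0.049506.
u_3 = 0.049506 × 0.503 + 0.019 = 0.043902.

Unemployment rate after three quarters ≈ 4.39%.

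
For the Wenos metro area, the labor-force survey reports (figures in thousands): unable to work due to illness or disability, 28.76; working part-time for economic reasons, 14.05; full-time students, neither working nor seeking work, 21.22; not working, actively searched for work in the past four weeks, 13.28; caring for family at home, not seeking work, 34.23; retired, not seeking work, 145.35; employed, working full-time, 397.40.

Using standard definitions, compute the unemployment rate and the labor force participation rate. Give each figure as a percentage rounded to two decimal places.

Employed = 14.05 + 397.40 = 411.45 thousand (anyone who worked, including part-time for economic reasons, counts as employed).
Unemployed = 13.28 thousand.
Labor force = 411.45 + 13.28 = 424.73 thousand.
Not in labor force = 28.76 + 21.22 + 34.23 + 145.35 = 229.56 thousand (those not working and not actively searching are outside the labor force).
Civilian working-age population = 424.73 + 229.56 = 654.29 thousand.
Unemployment rate = 13.28 / 424.73 = 3.13%.
Labor force participation rate = 424.73 / 654.29 = 64.91%.

Unemployment rate ≈ 3.13%; labor force participation rate ≈ 64.91%.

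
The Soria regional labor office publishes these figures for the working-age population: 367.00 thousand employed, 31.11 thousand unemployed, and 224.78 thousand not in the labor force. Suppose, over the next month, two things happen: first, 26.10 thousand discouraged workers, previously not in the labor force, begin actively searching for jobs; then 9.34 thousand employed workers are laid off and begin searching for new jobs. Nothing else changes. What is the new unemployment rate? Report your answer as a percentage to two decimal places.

New unemployment rate ≈ 15.69%.

Initially, labor force = 367.00 + 31.11 = 398.11 thousand, so u = 31.11/398.11 = 7.81%.
After the first change, unemployed and labor force both rise by 26.10 → E = 367.00, U = 57.21, labor force = 424.21 thousand.
After the second change, employed falls and unemployed rises by 9.34; labor force unchanged → E = 357.66, U = 66.55, labor force = 424.21 thousand.
New unemployment rate = 66.55 / 424.21 = 15.69%.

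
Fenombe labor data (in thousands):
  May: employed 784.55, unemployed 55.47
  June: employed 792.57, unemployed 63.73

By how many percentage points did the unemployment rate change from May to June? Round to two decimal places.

May: labor force = 784.55 + 55.47 = 840.02; u = 55.47/840.02 = 6.60%.
June: labor force = 792.57 + 63.73 = 856.30; u = 63.73/856.30 = 7.44%.
Change = 7.44% − 6.60% = +0.84 pp.

The unemployment rate changed by +0.84 percentage points.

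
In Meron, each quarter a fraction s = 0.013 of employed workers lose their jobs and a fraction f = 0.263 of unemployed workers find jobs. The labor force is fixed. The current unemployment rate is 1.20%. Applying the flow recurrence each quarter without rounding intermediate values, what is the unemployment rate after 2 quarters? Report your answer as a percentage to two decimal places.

Unemployment rate after two quarters ≈ 2.87%.

With a fixed labor force, u_{t+1} = u_t + s·(1−u_t) − f·u_t = u_t·(1−s−f) + s.
Here 1−s−f = 0.724 and s = 0.013.
u_1 = 0.012000 × 0.724 + 0.013 = 0.021688.
u_2 = 0.021688 × 0.724 + 0.013 = 0.028702.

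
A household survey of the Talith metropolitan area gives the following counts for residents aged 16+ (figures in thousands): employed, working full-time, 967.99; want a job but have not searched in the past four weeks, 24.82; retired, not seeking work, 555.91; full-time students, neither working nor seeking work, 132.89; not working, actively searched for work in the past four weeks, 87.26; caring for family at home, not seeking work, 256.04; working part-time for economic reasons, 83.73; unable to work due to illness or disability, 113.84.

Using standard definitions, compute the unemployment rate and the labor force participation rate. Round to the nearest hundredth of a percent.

Employed = 967.99 + 83.73 = 1,051.72 thousand (anyone who worked, including part-time for economic reasons, counts as employed).
Unemployed = 87.26 thousand.
Labor force = 1,051.72 + 87.26 = 1,138.98 thousand.
Not in labor force = 24.82 + 555.91 + 132.89 + 256.04 + 113.84 = 1,083.50 thousand (those not working and not actively searching are outside the labor force — including those who want a job but have given up searching).
Civilian working-age population = 1,138.98 + 1,083.50 = 2,222.48 thousand.
Unemployment rate = 87.26 / 1,138.98 = 7.66%.
Labor force participation rate = 1,138.98 / 2,222.48 = 51.25%.

Unemployment rate ≈ 7.66%; labor force participation rate ≈ 51.25%.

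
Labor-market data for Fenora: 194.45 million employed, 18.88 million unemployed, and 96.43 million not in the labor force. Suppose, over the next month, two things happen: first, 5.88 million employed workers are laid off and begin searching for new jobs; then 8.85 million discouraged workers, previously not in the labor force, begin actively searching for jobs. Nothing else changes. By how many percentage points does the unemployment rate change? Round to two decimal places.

The unemployment rate changes by +6.28 percentage points.

Initially, labor force = 194.45 + 18.88 = 213.33 million, so u = 18.88/213.33 = 8.85%.
After the first change, employed falls and unemployed rises by 5.88; labor force unchanged → E = 188.57, U = 24.76, labor force = 213.33 million.
After the second change, unemployed and labor force both rise by 8.85 → E = 188.57, U = 33.61, labor force = 222.18 million.
New unemployment rate = 33.61 / 222.18 = 15.13%.
Change = 15.13% − 8.85% = +6.28 percentage points.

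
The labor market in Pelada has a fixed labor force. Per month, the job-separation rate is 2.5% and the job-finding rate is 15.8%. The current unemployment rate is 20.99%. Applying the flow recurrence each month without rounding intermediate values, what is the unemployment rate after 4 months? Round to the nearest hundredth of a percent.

Unemployment rate after four months ≈ 16.93%.

With a fixed labor force, u_{t+1} = u_t + s·(1−u_t) − f·u_t = u_t·(1−s−f) + s.
Here 1−s−f = 0.817 and s = 0.025.
u_1 = 0.209900 × 0.817 + 0.025 = 0.196488.
u_2 = 0.196488 × 0.817 + 0.025 = 0.185531.
u_3 = 0.185531 × 0.817 + 0.025 = 0.176579.
u_4 = 0.176579 × 0.817 + 0.025 = 0.169265.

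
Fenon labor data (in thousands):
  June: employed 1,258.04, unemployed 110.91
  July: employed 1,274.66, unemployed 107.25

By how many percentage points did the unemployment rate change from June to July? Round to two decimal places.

The unemployment rate changed by −0.34 percentage points.

June: labor force = 1,258.04 + 110.91 = 1,368.95; u = 110.91/1,368.95 = 8.10%.
July: labor force = 1,274.66 + 107.25 = 1,381.91; u = 107.25/1,381.91 = 7.76%.
Change = 7.76% − 8.10% = −0.34 pp.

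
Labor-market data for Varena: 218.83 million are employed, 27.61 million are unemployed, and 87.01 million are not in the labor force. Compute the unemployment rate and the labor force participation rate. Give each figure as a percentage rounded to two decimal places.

Labor force = employed + unemployed = 218.83 + 27.61 = 246.44 million.
Working-age population = 246.44 + 87.01 = 333.45 million.
Unemployment rate = 27.61 / 246.44 = 11.20%.
Labor force participation rate = 246.44 / 333.45 = 73.91%.

Unemployment rate ≈ 11.20%; labor force participation rate ≈ 73.91%.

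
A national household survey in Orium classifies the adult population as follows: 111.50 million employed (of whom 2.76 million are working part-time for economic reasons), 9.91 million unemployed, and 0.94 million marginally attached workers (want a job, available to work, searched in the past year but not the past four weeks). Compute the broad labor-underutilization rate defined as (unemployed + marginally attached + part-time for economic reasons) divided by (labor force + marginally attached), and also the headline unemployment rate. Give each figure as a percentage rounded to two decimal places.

Broad underutilization rate ≈ 11.12%; headline unemployment rate ≈ 8.16%.

Labor force = 111.50 + 9.91 = 121.41 million.
Numerator = 9.91 + 0.94 + 2.76 = 13.61 million.
Denominator = 121.41 + 0.94 = 122.35 million.
Broad rate = 13.61 / 122.35 = 11.12%.
Headline unemployment rate = 9.91 / 121.41 = 8.16%.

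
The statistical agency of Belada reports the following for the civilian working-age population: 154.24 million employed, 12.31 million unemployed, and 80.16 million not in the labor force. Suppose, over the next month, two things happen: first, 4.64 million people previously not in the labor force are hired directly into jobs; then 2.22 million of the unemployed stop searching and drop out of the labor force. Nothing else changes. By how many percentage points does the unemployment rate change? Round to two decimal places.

Initially, labor force = 154.24 + 12.31 = 166.55 million, so u = 12.31/166.55 = 7.39%.
After the first change, employed and labor force both rise by 4.64; unemployed unchanged → E = 158.88, U = 12.31, labor force = 171.19 million.
After the second change, unemployed and labor force both fall by 2.22 → E = 158.88, U = 10.09, labor force = 168.97 million.
New unemployment rate = 10.09 / 168.97 = 5.97%.
Change = 5.97% − 7.39% = −1.42 percentage points.

The unemployment rate changes by −1.42 percentage points.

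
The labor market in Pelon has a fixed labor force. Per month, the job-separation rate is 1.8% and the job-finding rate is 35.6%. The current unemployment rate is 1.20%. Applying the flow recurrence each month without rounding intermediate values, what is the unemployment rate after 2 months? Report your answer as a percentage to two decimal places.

Unemployment rate after two months ≈ 3.40%.

With a fixed labor force, u_{t+1} = u_t + s·(1−u_t) − f·u_t = u_t·(1−s−f) + s.
Here 1−s−f = 0.626 and s = 0.018.
u_1 = 0.012000 × 0.626 + 0.018 = 0.025512.
u_2 = 0.025512 × 0.626 + 0.018 = 0.033971.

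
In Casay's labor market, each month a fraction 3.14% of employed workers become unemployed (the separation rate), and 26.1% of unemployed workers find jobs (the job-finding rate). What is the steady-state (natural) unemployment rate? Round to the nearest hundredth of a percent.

Steady-state unemployment rate ≈ 10.74%.

At steady state the flows balance: s·E = f·U, so U/(E+U) = s/(s+f).
u* = 3.14 / (3.14 + 26.1) = 3.14 / 29.24 = 10.74%.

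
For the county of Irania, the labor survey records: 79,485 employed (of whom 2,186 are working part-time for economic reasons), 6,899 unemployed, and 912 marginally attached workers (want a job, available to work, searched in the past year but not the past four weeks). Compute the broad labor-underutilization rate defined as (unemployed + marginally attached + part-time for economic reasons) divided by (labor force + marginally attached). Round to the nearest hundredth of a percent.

Labor force = 79,485 + 6,899 = 86,384.
Numerator = 6,899 + 912 + 2,186 = 9,997.
Denominator = 86,384 + 912 = 87,296.
Broad rate = 9,997 / 87,296 = 11.45%.

Broad underutilization rate ≈ 11.45%.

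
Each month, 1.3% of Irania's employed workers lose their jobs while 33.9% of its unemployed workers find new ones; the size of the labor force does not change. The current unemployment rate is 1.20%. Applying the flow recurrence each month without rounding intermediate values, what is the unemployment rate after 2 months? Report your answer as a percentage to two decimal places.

With a fixed labor force, u_{t+1} = u_t + s·(1−u_t) − f·u_t = u_t·(1−s−f) + s.
Here 1−s−f = 0.648 and s = 0.013.
u_1 = 0.012000 × 0.648 + 0.013 = 0.020776.
u_2 = 0.020776 × 0.648 + 0.013 = 0.026463.

Unemployment rate after two months ≈ 2.65%.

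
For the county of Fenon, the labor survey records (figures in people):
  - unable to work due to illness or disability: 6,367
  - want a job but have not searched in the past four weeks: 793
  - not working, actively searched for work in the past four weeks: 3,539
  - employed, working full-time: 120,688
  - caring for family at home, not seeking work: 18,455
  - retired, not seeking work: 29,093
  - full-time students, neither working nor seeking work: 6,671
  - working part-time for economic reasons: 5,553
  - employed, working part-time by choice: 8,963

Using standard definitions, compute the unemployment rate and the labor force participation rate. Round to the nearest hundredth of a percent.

Unemployment rate ≈ 2.55%; labor force participation rate ≈ 69.33%.

Employed = 120,688 + 5,553 + 8,963 = 135,204 (anyone who worked, including part-time for economic reasons, counts as employed).
Unemployed = 3,539.
Labor force = 135,204 + 3,539 = 138,743.
Not in labor force = 6,367 + 793 + 18,455 + 29,093 + 6,671 = 61,379 (those not working and not actively searching are outside the labor force — including those who want a job but have given up searching).
Civilian working-age population = 138,743 + 61,379 = 200,122.
Unemployment rate = 3,539 / 138,743 = 2.55%.
Labor force participation rate = 138,743 / 200,122 = 69.33%.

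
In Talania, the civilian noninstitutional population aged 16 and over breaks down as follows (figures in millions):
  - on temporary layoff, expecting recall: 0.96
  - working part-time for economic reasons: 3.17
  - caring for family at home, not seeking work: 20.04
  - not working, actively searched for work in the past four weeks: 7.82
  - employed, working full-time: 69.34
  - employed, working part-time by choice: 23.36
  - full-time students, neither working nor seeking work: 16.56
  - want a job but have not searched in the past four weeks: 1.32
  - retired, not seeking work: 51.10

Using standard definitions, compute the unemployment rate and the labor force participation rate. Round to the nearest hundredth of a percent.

Unemployment rate ≈ 8.39%; labor force participation rate ≈ 54.04%.

Employed = 3.17 + 69.34 + 23.36 = 95.87 million (anyone who worked, including part-time for economic reasons, counts as employed).
Unemployed = 0.96 + 7.82 = 8.78 million (jobless and actively searching, or on temporary layoff).
Labor force = 95.87 + 8.78 = 104.65 million.
Not in labor force = 20.04 + 16.56 + 1.32 + 51.10 = 89.02 million (those not working and not actively searching are outside the labor force — including those who want a job but have given up searching).
Civilian working-age population = 104.65 + 89.02 = 193.67 million.
Unemployment rate = 8.78 / 104.65 = 8.39%.
Labor force participation rate = 104.65 / 193.67 = 54.04%.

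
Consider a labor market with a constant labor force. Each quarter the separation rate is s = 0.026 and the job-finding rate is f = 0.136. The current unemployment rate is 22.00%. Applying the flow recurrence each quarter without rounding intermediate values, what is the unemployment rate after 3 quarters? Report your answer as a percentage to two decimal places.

With a fixed labor force, u_{t+1} = u_t + s·(1−u_t) − f·u_t = u_t·(1−s−f) + s.
Here 1−s−f = 0.838 and s = 0.026.
u_1 = 0.220000 × 0.838 + 0.026 = 0.210360.
u_2 = 0.210360 × 0.838 + 0.026 = 0.202282.
u_3 = 0.202282 × 0.838 + 0.026 = 0.195512.

Unemployment rate after three quarters ≈ 19.55%.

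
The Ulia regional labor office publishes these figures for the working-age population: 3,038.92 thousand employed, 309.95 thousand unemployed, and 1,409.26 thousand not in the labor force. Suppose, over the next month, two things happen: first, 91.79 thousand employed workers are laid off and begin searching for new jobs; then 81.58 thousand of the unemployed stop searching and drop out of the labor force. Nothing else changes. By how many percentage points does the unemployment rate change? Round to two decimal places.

Initially, labor force = 3,038.92 + 309.95 = 3,348.87 thousand, so u = 309.95/3,348.87 = 9.26%.
After the first change, employed falls and unemployed rises by 91.79; labor force unchanged → E = 2,947.13, U = 401.74, labor force = 3,348.87 thousand.
After the second change, unemployed and labor force both fall by 81.58 → E = 2,947.13, U = 320.16, labor force = 3,267.29 thousand.
New unemployment rate = 320.16 / 3,267.29 = 9.80%.
Change = 9.80% − 9.26% = +0.54 percentage points.

The unemployment rate changes by +0.54 percentage points.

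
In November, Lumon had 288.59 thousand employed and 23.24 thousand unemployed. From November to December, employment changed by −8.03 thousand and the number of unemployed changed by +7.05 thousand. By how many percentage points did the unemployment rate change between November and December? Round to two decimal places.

November: labor force = 288.59 + 23.24 = 311.83; u = 23.24/311.83 = 7.45%.
December: labor force = 280.56 + 30.29 = 310.85; u = 30.29/310.85 = 9.74%.
Change = 9.74% − 7.45% = +2.29 pp.

The unemployment rate changed by +2.29 percentage points.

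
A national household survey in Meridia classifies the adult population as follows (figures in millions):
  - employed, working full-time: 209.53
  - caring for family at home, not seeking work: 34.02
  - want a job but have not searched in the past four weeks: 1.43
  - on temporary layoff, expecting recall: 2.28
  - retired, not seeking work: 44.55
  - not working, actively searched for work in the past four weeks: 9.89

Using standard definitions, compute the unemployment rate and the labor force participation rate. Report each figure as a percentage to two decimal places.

Employed = 209.53 million.
Unemployed = 2.28 + 9.89 = 12.17 million (jobless and actively searching, or on temporary layoff).
Labor force = 209.53 + 12.17 = 221.70 million.
Not in labor force = 34.02 + 1.43 + 44.55 = 80.00 million (those not working and not actively searching are outside the labor force — including those who want a job but have given up searching).
Civilian working-age population = 221.70 + 80.00 = 301.70 million.
Unemployment rate = 12.17 / 221.70 = 5.49%.
Labor force participation rate = 221.70 / 301.70 = 73.48%.

Unemployment rate ≈ 5.49%; labor force participation rate ≈ 73.48%.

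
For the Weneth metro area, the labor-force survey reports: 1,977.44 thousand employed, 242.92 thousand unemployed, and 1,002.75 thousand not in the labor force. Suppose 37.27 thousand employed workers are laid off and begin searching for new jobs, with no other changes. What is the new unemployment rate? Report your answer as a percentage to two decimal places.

Initially, labor force = 1,977.44 + 242.92 = 2,220.36 thousand, so u = 242.92/2,220.36 = 10.94%.
After the change, employed falls and unemployed rises by 37.27; labor force unchanged → E = 1,940.17, U = 280.19, labor force = 2,220.36 thousand.
New unemployment rate = 280.19 / 2,220.36 = 12.62%.

New unemployment rate ≈ 12.62%.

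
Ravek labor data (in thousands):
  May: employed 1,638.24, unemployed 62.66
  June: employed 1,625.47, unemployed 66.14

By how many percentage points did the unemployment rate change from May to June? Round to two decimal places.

May: labor force = 1,638.24 + 62.66 = 1,700.90; u = 62.66/1,700.90 = 3.68%.
June: labor force = 1,625.47 + 66.14 = 1,691.61; u = 66.14/1,691.61 = 3.91%.
Change = 3.91% − 3.68% = +0.23 pp.

The unemployment rate changed by +0.23 percentage points.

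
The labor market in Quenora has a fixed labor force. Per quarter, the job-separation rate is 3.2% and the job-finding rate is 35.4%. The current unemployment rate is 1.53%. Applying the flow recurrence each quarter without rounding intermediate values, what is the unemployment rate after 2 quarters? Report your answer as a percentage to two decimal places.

With a fixed labor force, u_{t+1} = u_t + s·(1−u_t) − f·u_t = u_t·(1−s−f) + s.
Here 1−s−f = 0.614 and s = 0.032.
u_1 = 0.015300 × 0.614 + 0.032 = 0.041394.
u_2 = 0.041394 × 0.614 + 0.032 = 0.057416.

Unemployment rate after two quarters ≈ 5.74%.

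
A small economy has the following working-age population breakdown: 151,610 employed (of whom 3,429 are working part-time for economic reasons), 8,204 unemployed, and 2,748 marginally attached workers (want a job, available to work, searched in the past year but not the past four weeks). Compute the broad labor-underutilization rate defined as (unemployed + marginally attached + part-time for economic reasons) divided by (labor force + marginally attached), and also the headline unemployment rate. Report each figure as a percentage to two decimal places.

Labor force = 151,610 + 8,204 = 159,814.
Numerator = 8,204 + 2,748 + 3,429 = 14,381.
Denominator = 159,814 + 2,748 = 162,562.
Broad rate = 14,381 / 162,562 = 8.85%.
Headline unemployment rate = 8,204 / 159,814 = 5.13%.

Broad underutilization rate ≈ 8.85%; headline unemployment rate ≈ 5.13%.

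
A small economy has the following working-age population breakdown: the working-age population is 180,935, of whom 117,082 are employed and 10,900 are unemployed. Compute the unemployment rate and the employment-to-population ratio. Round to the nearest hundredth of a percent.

Labor force = employed + unemployed = 117,082 + 10,900 = 127,982.
Unemployment rate = 10,900 / 127,982 = 8.52%.
Employment-population ratio = 117,082 / 180,935 = 64.71%.

Unemployment rate ≈ 8.52%; employment-population ratio ≈ 64.71%.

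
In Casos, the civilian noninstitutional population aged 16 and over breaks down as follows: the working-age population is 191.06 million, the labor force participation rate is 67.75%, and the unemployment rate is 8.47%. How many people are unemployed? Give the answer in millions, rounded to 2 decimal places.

Labor force = 0.6775 × 191.06 = 129.44 million.
Unemployed = 0.0847 × 129.44 ≈ 10.96 million.

About 10.96 million are unemployed.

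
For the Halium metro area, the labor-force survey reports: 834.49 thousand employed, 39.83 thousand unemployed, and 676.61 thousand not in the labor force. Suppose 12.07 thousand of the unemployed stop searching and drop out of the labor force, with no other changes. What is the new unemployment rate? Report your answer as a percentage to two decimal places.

Initially, labor force = 834.49 + 39.83 = 874.32 thousand, so u = 39.83/874.32 = 4.56%.
After the change, unemployed and labor force both fall by 12.07 → E = 834.49, U = 27.76, labor force = 862.25 thousand.
New unemployment rate = 27.76 / 862.25 = 3.22%.

New unemployment rate ≈ 3.22%.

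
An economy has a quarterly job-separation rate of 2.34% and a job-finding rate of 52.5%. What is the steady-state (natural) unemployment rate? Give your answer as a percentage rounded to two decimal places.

Steady-state unemployment rate ≈ 4.27%.

At steady state the flows balance: s·E = f·U, so U/(E+U) = s/(s+f).
u* = 2.34 / (2.34 + 52.5) = 2.34 / 54.84 = 4.27%.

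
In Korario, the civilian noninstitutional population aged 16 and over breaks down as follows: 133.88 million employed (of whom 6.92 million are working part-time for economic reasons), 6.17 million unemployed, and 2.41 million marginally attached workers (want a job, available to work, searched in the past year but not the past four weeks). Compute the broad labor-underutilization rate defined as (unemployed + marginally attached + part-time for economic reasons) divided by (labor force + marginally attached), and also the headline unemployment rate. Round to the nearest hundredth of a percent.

Broad underutilization rate ≈ 10.88%; headline unemployment rate ≈ 4.41%.

Labor force = 133.88 + 6.17 = 140.05 million.
Numerator = 6.17 + 2.41 + 6.92 = 15.50 million.
Denominator = 140.05 + 2.41 = 142.46 million.
Broad rate = 15.50 / 142.46 = 10.88%.
Headline unemployment rate = 6.17 / 140.05 = 4.41%.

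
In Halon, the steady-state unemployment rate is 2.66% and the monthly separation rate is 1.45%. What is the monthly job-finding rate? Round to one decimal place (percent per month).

Job-finding rate ≈ 53.1% per month.

From u* = s/(s+f): f = s·(1−u)/u.
f = 1.45 × (1 − 0.0266) / 0.0266 = 1.4114 / 0.0266 ≈ 53.1% per month.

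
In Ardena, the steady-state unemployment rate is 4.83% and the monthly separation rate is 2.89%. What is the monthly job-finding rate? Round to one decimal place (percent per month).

From u* = s/(s+f): f = s·(1−u)/u.
f = 2.89 × (1 − 0.0483) / 0.0483 = 2.7504 / 0.0483 ≈ 56.9% per month.

Job-finding rate ≈ 56.9% per month.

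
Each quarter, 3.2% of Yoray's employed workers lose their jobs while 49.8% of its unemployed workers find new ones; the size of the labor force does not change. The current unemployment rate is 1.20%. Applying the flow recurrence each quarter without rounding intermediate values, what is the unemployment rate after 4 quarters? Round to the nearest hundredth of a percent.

Unemployment rate after four quarters ≈ 5.80%.

With a fixed labor force, u_{t+1} = u_t + s·(1−u_t) − f·u_t = u_t·(1−s−f) + s.
Here 1−s−f = 0.470 and s = 0.032.
u_1 = 0.012000 × 0.470 + 0.032 = 0.037640.
u_2 = 0.037640 × 0.470 + 0.032 = 0.049691.
u_3 = 0.049691 × 0.470 + 0.032 = 0.055355.
u_4 = 0.055355 × 0.470 + 0.032 = 0.058017.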